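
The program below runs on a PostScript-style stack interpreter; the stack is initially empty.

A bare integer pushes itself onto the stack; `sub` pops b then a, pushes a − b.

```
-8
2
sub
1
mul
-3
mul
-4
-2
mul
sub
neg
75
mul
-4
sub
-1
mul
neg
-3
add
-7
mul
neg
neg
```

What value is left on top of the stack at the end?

-8  : -8
2   : -8 2
sub : -10
1   : -10 1
mul : -10
-3  : -10 -3
mul : 30
-4  : 30 -4
-2  : 30 -4 -2
mul : 30 8
sub : 22
neg : -22
75  : -22 75
mul : -1650
-4  : -1650 -4
sub : -1646
-1  : -1646 -1
mul : 1646
neg : -1646
-3  : -1646 -3
add : -1649
-7  : -1649 -7
mul : 11543
neg : -11543
neg : 11543

11543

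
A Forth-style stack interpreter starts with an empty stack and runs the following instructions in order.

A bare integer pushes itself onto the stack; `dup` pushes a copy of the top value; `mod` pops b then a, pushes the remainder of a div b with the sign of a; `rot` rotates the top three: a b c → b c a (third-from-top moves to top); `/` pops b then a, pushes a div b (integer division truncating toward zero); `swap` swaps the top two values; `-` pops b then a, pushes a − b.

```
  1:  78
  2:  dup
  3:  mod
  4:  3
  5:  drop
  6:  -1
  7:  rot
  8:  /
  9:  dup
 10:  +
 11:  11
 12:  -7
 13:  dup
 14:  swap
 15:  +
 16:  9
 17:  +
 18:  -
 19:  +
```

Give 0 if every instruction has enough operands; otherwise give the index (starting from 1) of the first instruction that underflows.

78   → 78
dup  → 78 78
mod  → 0
3    → 0 3
drop → 0
-1   → 0 -1
rot  — needs 3 operands, stack has 2 → underflow

7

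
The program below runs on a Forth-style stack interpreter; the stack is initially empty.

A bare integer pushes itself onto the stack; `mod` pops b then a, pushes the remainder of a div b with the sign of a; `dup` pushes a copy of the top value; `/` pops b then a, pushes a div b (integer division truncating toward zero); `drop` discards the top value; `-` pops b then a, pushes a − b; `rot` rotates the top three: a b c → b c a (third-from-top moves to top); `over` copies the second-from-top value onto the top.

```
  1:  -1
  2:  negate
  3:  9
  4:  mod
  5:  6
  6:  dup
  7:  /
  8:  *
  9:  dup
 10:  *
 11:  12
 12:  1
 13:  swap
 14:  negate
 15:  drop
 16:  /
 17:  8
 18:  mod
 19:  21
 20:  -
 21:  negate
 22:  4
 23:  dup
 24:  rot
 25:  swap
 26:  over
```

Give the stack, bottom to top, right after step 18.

-1      -1
negate  1
9       1 9
mod     1
6       1 6
dup     1 6 6
/       1 1
*       1
dup     1 1
*       1
12      1 12
1       1 12 1
swap    1 1 12
negate  1 1 -12
drop    1 1
/       1
8       1 8
mod     1

[1]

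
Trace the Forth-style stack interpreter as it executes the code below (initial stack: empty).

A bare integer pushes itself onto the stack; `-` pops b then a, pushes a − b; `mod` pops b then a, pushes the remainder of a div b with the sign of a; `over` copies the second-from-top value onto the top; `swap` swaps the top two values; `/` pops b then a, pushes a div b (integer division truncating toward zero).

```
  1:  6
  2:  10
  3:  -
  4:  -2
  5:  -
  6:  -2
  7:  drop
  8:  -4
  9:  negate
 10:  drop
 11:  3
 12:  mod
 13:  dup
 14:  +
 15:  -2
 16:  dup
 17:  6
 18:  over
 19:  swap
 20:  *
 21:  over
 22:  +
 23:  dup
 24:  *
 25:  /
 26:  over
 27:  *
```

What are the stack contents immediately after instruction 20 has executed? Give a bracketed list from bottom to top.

[-4, -2, -2, -12]

6      → [6]
10     → [6, 10]
-      → [-4]
-2     → [-4, -2]
-      → [-2]
-2     → [-2, -2]
drop   → [-2]
-4     → [-2, -4]
negate → [-2, 4]
drop   → [-2]
3      → [-2, 3]
mod    → [-2]
dup    → [-2, -2]
+      → [-4]
-2     → [-4, -2]
dup    → [-4, -2, -2]
6      → [-4, -2, -2, 6]
over   → [-4, -2, -2, 6, -2]
swap   → [-4, -2, -2, -2, 6]
*      → [-4, -2, -2, -12]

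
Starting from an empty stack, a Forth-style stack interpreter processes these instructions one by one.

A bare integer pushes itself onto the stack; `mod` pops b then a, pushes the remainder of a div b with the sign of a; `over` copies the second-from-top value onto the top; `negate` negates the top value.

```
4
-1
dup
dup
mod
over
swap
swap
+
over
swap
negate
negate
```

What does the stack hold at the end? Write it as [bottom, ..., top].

4      -> 4
-1     -> 4 -1
dup    -> 4 -1 -1
dup    -> 4 -1 -1 -1
mod    -> 4 -1 0
over   -> 4 -1 0 -1
swap   -> 4 -1 -1 0
swap   -> 4 -1 0 -1
+      -> 4 -1 -1
over   -> 4 -1 -1 -1
swap   -> 4 -1 -1 -1
negate -> 4 -1 -1 1
negate -> 4 -1 -1 -1

[4, -1, -1, -1]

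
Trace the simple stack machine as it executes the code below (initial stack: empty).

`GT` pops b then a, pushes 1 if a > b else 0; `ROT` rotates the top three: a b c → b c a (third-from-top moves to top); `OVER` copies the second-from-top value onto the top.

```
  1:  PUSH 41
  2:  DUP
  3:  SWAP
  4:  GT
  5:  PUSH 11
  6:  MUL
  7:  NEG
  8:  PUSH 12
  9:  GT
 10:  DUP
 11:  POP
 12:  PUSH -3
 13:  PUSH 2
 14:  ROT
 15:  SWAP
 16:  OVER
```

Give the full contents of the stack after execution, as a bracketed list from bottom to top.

[-3, 0, 2, 0]

PUSH 41 → [41]
DUP     → [41, 41]
SWAP    → [41, 41]
GT      → [0]
PUSH 11 → [0, 11]
MUL     → [0]
NEG     → [0]
PUSH 12 → [0, 12]
GT      → [0]
DUP     → [0, 0]
POP     → [0]
PUSH -3 → [0, -3]
PUSH 2  → [0, -3, 2]
ROT     → [-3, 2, 0]
SWAP    → [-3, 0, 2]
OVER    → [-3, 0, 2, 0]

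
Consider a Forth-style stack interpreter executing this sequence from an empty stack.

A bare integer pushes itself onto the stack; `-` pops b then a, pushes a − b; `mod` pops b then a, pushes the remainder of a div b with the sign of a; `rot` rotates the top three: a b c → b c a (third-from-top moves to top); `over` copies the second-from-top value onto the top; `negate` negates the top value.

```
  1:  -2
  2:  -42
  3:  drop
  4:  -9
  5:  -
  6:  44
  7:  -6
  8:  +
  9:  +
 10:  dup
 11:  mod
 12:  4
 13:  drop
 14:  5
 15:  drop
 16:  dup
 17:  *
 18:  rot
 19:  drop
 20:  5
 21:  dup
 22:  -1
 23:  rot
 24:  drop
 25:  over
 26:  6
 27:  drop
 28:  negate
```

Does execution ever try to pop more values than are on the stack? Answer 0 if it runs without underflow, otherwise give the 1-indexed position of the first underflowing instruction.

-2    -2
-42   -2 -42
drop  -2
-9    -2 -9
-     7
44    7 44
-6    7 44 -6
+     7 38
+     45
dup   45 45
mod   0
4     0 4
drop  0
5     0 5
drop  0
dup   0 0
*     0
rot  — needs 3 operands, stack has 1 → underflow

18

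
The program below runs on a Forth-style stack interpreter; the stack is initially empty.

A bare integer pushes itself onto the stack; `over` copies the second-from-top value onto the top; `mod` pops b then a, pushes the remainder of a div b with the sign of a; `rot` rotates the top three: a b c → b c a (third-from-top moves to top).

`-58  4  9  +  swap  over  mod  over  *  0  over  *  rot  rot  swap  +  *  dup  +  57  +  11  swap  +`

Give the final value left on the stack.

68

-58  → -58
4    → -58 4
9    → -58 4 9
+    → -58 13
swap → 13 -58
over → 13 -58 13
mod  → 13 -6
over → 13 -6 13
*    → 13 -78
0    → 13 -78 0
over → 13 -78 0 -78
*    → 13 -78 0
rot  → -78 0 13
rot  → 0 13 -78
swap → 0 -78 13
+    → 0 -65
*    → 0
dup  → 0 0
+    → 0
57   → 0 57
+    → 57
11   → 57 11
swap → 11 57
+    → 68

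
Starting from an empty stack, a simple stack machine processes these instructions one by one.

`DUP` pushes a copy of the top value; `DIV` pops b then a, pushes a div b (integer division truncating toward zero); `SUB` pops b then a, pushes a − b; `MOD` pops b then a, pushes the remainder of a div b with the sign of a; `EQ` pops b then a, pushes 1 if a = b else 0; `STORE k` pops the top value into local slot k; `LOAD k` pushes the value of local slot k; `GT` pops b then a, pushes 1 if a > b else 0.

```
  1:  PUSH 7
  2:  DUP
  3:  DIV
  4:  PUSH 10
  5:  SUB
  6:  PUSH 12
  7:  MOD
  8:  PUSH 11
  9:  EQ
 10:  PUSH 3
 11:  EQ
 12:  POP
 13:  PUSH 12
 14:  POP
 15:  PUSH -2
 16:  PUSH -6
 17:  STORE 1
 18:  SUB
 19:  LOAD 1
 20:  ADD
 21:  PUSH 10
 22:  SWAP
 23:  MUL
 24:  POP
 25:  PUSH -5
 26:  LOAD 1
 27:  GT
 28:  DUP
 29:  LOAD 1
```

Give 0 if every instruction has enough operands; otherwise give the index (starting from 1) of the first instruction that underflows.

18

PUSH 7  -> 7
DUP     -> 7 7
DIV     -> 1
PUSH 10 -> 1 10
SUB     -> -9
PUSH 12 -> -9 12
MOD     -> -9
PUSH 11 -> -9 11
EQ      -> 0
PUSH 3  -> 0 3
EQ      -> 0
POP     -> (empty)
PUSH 12 -> 12
POP     -> (empty)
PUSH -2 -> -2
PUSH -6 -> -2 -6
STORE 1 -> -2
SUB  — needs 2 operands, stack has 1 → underflow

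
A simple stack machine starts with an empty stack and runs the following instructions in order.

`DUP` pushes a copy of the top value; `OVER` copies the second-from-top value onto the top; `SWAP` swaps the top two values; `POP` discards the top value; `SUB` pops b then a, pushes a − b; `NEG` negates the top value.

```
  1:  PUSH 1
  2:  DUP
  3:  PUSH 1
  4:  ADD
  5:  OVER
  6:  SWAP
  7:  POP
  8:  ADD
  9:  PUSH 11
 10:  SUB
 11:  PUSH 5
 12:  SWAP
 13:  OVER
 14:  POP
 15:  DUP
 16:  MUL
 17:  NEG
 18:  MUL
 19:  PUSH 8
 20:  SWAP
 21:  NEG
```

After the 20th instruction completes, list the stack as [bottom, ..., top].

[8, -405]

PUSH 1   [1]
DUP      [1, 1]
PUSH 1   [1, 1, 1]
ADD      [1, 2]
OVER     [1, 2, 1]
SWAP     [1, 1, 2]
POP      [1, 1]
ADD      [2]
PUSH 11  [2, 11]
SUB      [-9]
PUSH 5   [-9, 5]
SWAP     [5, -9]
OVER     [5, -9, 5]
POP      [5, -9]
DUP      [5, -9, -9]
MUL      [5, 81]
NEG      [5, -81]
MUL      [-405]
PUSH 8   [-405, 8]
SWAP     [8, -405]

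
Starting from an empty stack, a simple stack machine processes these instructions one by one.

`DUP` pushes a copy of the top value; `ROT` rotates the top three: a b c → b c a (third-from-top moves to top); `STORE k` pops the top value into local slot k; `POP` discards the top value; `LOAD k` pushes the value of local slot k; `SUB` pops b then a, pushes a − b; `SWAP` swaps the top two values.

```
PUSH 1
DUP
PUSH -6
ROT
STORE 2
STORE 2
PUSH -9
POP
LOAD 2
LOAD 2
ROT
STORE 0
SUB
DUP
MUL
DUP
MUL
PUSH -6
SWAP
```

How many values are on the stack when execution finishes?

PUSH 1  -> 1
DUP     -> 1 1
PUSH -6 -> 1 1 -6
ROT     -> 1 -6 1
STORE 2 -> 1 -6
STORE 2 -> 1
PUSH -9 -> 1 -9
POP     -> 1
LOAD 2  -> 1 -6
LOAD 2  -> 1 -6 -6
ROT     -> -6 -6 1
STORE 0 -> -6 -6
SUB     -> 0
DUP     -> 0 0
MUL     -> 0
DUP     -> 0 0
MUL     -> 0
PUSH -6 -> 0 -6
SWAP    -> -6 0

2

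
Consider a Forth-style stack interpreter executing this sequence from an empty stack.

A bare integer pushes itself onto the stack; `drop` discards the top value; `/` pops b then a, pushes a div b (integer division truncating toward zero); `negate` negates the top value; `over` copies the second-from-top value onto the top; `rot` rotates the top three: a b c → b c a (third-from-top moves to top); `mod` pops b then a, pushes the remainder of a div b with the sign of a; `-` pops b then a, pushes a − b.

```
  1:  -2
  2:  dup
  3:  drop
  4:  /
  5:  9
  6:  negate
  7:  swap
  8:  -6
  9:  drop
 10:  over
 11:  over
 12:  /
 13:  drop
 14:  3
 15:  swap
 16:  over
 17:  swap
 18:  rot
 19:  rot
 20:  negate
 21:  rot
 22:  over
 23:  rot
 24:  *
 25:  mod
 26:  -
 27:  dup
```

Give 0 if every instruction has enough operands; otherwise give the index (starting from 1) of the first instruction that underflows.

4

-2    [-2]
dup   [-2, -2]
drop  [-2]
/  — needs 2 operands, stack has 1 → underflow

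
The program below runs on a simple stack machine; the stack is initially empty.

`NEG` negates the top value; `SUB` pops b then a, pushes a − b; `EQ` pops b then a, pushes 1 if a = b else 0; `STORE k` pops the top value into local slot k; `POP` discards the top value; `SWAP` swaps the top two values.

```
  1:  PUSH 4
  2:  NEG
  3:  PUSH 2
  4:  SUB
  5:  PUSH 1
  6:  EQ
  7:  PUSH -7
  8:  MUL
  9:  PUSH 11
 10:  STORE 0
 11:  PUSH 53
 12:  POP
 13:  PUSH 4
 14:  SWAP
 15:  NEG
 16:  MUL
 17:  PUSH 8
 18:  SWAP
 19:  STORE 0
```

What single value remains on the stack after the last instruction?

8

PUSH 4  : 4
NEG     : -4
PUSH 2  : -4 2
SUB     : -6
PUSH 1  : -6 1
EQ      : 0
PUSH -7 : 0 -7
MUL     : 0
PUSH 11 : 0 11
STORE 0 : 0
PUSH 53 : 0 53
POP     : 0
PUSH 4  : 0 4
SWAP    : 4 0
NEG     : 4 0
MUL     : 0
PUSH 8  : 0 8
SWAP    : 8 0
STORE 0 : 8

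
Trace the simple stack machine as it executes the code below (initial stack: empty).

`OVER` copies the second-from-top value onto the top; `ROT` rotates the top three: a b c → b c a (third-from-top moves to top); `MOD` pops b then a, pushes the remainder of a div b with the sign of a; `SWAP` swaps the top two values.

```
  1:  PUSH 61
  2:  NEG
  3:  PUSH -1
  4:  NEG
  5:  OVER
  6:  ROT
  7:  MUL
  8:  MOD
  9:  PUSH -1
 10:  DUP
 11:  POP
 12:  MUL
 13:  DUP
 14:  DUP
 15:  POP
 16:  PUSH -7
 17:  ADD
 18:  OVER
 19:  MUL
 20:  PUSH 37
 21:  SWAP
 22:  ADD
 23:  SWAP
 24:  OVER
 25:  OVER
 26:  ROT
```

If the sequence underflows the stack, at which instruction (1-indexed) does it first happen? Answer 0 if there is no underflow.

0

PUSH 61 : 61
NEG     : -61
PUSH -1 : -61 -1
NEG     : -61 1
OVER    : -61 1 -61
ROT     : 1 -61 -61
MUL     : 1 3721
MOD     : 1
PUSH -1 : 1 -1
DUP     : 1 -1 -1
POP     : 1 -1
MUL     : -1
DUP     : -1 -1
DUP     : -1 -1 -1
POP     : -1 -1
PUSH -7 : -1 -1 -7
ADD     : -1 -8
OVER    : -1 -8 -1
MUL     : -1 8
PUSH 37 : -1 8 37
SWAP    : -1 37 8
ADD     : -1 45
SWAP    : 45 -1
OVER    : 45 -1 45
OVER    : 45 -1 45 -1
ROT     : 45 45 -1 -1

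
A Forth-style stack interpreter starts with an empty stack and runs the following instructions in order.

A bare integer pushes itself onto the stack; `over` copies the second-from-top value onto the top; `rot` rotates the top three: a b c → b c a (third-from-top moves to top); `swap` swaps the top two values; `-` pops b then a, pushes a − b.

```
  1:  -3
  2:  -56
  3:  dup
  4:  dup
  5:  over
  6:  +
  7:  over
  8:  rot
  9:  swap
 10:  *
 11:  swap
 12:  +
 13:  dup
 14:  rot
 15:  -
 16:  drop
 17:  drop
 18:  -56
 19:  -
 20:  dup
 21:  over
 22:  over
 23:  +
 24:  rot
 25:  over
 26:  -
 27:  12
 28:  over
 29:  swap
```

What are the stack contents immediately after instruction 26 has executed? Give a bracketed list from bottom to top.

-3    -3
-56   -3 -56
dup   -3 -56 -56
dup   -3 -56 -56 -56
over  -3 -56 -56 -56 -56
+     -3 -56 -56 -112
over  -3 -56 -56 -112 -56
rot   -3 -56 -112 -56 -56
swap  -3 -56 -112 -56 -56
*     -3 -56 -112 3136
swap  -3 -56 3136 -112
+     -3 -56 3024
dup   -3 -56 3024 3024
rot   -3 3024 3024 -56
-     -3 3024 3080
drop  -3 3024
drop  -3
-56   -3 -56
-     53
dup   53 53
over  53 53 53
over  53 53 53 53
+     53 53 106
rot   53 106 53
over  53 106 53 106
-     53 106 -53

[53, 106, -53]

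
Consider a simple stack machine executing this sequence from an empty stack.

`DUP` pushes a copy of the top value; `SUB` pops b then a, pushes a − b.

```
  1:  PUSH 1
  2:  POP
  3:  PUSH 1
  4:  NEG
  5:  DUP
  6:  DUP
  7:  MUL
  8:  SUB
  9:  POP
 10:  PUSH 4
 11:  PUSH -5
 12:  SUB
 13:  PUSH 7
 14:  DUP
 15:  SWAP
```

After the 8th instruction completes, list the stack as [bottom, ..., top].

[-2]

PUSH 1 : 1
POP    : (empty)
PUSH 1 : 1
NEG    : -1
DUP    : -1 -1
DUP    : -1 -1 -1
MUL    : -1 1
SUB    : -2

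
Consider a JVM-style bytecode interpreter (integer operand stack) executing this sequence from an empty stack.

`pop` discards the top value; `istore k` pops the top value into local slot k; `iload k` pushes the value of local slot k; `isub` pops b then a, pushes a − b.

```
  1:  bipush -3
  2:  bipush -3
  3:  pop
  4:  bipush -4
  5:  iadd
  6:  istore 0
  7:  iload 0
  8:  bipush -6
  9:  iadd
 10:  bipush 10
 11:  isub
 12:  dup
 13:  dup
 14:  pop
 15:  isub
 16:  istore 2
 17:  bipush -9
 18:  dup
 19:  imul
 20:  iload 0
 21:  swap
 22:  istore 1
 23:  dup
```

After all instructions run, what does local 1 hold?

81

bipush -3 → [-3]
bipush -3 → [-3, -3]
pop       → [-3]
bipush -4 → [-3, -4]
iadd      → [-7]
istore 0  → []
iload 0   → [-7]
bipush -6 → [-7, -6]
iadd      → [-13]
bipush 10 → [-13, 10]
isub      → [-23]
dup       → [-23, -23]
dup       → [-23, -23, -23]
pop       → [-23, -23]
isub      → [0]
istore 2  → []
bipush -9 → [-9]
dup       → [-9, -9]
imul      → [81]
iload 0   → [81, -7]
swap      → [-7, 81]
istore 1  → [-7]
dup       → [-7, -7]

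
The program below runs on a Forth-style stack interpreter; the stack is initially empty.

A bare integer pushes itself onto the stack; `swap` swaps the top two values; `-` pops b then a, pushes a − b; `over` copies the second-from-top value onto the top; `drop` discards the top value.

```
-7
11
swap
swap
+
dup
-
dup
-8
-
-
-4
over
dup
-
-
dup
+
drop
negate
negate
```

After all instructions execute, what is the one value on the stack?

-8

-7     → -7
11     → -7 11
swap   → 11 -7
swap   → -7 11
+      → 4
dup    → 4 4
-      → 0
dup    → 0 0
-8     → 0 0 -8
-      → 0 8
-      → -8
-4     → -8 -4
over   → -8 -4 -8
dup    → -8 -4 -8 -8
-      → -8 -4 0
-      → -8 -4
dup    → -8 -4 -4
+      → -8 -8
drop   → -8
negate → 8
negate → -8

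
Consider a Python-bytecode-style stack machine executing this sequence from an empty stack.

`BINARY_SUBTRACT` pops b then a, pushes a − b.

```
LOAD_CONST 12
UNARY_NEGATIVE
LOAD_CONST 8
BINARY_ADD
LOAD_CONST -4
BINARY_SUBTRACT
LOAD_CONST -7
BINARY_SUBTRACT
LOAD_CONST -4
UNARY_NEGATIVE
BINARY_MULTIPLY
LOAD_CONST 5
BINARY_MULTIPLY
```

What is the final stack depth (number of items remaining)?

LOAD_CONST 12   : [12]
UNARY_NEGATIVE  : [-12]
LOAD_CONST 8    : [-12, 8]
BINARY_ADD      : [-4]
LOAD_CONST -4   : [-4, -4]
BINARY_SUBTRACT : [0]
LOAD_CONST -7   : [0, -7]
BINARY_SUBTRACT : [7]
LOAD_CONST -4   : [7, -4]
UNARY_NEGATIVE  : [7, 4]
BINARY_MULTIPLY : [28]
LOAD_CONST 5    : [28, 5]
BINARY_MULTIPLY : [140]

1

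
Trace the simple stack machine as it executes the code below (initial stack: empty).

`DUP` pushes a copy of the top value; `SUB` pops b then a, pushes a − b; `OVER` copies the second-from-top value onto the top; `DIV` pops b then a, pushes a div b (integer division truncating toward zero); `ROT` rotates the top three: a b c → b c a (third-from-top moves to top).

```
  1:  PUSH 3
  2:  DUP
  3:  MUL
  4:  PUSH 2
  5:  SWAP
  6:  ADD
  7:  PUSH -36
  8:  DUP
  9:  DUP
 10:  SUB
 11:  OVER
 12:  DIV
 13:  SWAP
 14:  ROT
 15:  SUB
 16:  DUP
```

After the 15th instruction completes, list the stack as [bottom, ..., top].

[0, -47]

PUSH 3   -> 3
DUP      -> 3 3
MUL      -> 9
PUSH 2   -> 9 2
SWAP     -> 2 9
ADD      -> 11
PUSH -36 -> 11 -36
DUP      -> 11 -36 -36
DUP      -> 11 -36 -36 -36
SUB      -> 11 -36 0
OVER     -> 11 -36 0 -36
DIV      -> 11 -36 0
SWAP     -> 11 0 -36
ROT      -> 0 -36 11
SUB      -> 0 -47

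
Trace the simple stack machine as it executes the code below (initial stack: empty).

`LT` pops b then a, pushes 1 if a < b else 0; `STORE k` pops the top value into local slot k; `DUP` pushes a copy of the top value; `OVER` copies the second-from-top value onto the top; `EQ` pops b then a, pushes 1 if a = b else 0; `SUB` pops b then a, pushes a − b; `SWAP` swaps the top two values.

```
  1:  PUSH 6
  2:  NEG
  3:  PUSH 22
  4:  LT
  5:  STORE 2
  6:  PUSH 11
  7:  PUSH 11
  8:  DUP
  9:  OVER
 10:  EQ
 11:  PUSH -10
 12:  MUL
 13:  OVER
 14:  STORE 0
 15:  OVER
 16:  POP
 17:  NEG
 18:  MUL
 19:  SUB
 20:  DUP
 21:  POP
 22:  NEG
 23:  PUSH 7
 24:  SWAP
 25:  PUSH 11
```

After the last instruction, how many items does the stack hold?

PUSH 6   -> [6]
NEG      -> [-6]
PUSH 22  -> [-6, 22]
LT       -> [1]
STORE 2  -> []
PUSH 11  -> [11]
PUSH 11  -> [11, 11]
DUP      -> [11, 11, 11]
OVER     -> [11, 11, 11, 11]
EQ       -> [11, 11, 1]
PUSH -10 -> [11, 11, 1, -10]
MUL      -> [11, 11, -10]
OVER     -> [11, 11, -10, 11]
STORE 0  -> [11, 11, -10]
OVER     -> [11, 11, -10, 11]
POP      -> [11, 11, -10]
NEG      -> [11, 11, 10]
MUL      -> [11, 110]
SUB      -> [-99]
DUP      -> [-99, -99]
POP      -> [-99]
NEG      -> [99]
PUSH 7   -> [99, 7]
SWAP     -> [7, 99]
PUSH 11  -> [7, 99, 11]

3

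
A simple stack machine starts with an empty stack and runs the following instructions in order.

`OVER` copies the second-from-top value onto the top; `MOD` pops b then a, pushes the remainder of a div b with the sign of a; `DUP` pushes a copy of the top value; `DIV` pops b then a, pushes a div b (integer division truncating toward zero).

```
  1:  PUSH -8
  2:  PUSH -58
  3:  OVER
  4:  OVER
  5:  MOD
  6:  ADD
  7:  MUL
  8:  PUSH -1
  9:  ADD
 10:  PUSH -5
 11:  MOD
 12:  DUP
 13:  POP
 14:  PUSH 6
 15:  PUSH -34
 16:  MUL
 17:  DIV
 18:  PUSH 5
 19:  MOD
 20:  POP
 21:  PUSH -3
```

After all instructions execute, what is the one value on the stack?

PUSH -8  -> [-8]
PUSH -58 -> [-8, -58]
OVER     -> [-8, -58, -8]
OVER     -> [-8, -58, -8, -58]
MOD      -> [-8, -58, -8]
ADD      -> [-8, -66]
MUL      -> [528]
PUSH -1  -> [528, -1]
ADD      -> [527]
PUSH -5  -> [527, -5]
MOD      -> [2]
DUP      -> [2, 2]
POP      -> [2]
PUSH 6   -> [2, 6]
PUSH -34 -> [2, 6, -34]
MUL      -> [2, -204]
DIV      -> [0]
PUSH 5   -> [0, 5]
MOD      -> [0]
POP      -> []
PUSH -3  -> [-3]

-3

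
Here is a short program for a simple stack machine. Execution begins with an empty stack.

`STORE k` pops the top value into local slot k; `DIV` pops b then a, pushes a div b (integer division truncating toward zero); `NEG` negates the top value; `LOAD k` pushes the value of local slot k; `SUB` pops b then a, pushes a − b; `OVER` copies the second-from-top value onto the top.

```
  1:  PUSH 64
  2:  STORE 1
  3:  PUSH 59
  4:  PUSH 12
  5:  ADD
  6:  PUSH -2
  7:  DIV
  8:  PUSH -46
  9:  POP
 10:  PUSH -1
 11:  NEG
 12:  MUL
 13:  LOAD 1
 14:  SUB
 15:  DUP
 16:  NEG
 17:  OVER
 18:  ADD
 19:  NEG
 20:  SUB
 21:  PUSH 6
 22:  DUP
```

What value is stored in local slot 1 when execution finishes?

PUSH 64  : [64]
STORE 1  : []
PUSH 59  : [59]
PUSH 12  : [59, 12]
ADD      : [71]
PUSH -2  : [71, -2]
DIV      : [-35]
PUSH -46 : [-35, -46]
POP      : [-35]
PUSH -1  : [-35, -1]
NEG      : [-35, 1]
MUL      : [-35]
LOAD 1   : [-35, 64]
SUB      : [-99]
DUP      : [-99, -99]
NEG      : [-99, 99]
OVER     : [-99, 99, -99]
ADD      : [-99, 0]
NEG      : [-99, 0]
SUB      : [-99]
PUSH 6   : [-99, 6]
DUP      : [-99, 6, 6]

64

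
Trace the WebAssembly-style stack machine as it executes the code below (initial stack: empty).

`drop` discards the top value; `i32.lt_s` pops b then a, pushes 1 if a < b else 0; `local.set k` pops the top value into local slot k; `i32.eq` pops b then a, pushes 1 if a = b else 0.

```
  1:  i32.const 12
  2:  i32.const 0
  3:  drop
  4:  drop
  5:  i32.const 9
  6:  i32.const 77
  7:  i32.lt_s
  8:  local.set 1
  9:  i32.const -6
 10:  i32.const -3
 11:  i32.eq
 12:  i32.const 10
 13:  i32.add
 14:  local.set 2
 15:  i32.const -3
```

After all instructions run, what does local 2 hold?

i32.const 12 : 12
i32.const 0  : 12 0
drop         : 12
drop         : (empty)
i32.const 9  : 9
i32.const 77 : 9 77
i32.lt_s     : 1
local.set 1  : (empty)
i32.const -6 : -6
i32.const -3 : -6 -3
i32.eq       : 0
i32.const 10 : 0 10
i32.add      : 10
local.set 2  : (empty)
i32.const -3 : -3

10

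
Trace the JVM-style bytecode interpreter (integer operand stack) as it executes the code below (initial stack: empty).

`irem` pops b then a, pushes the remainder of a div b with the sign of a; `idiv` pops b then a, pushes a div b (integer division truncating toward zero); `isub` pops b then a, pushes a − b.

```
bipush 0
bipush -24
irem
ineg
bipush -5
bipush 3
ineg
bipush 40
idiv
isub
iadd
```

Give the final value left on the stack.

bipush 0   -> 0
bipush -24 -> 0 -24
irem       -> 0
ineg       -> 0
bipush -5  -> 0 -5
bipush 3   -> 0 -5 3
ineg       -> 0 -5 -3
bipush 40  -> 0 -5 -3 40
idiv       -> 0 -5 0
isub       -> 0 -5
iadd       -> -5

-5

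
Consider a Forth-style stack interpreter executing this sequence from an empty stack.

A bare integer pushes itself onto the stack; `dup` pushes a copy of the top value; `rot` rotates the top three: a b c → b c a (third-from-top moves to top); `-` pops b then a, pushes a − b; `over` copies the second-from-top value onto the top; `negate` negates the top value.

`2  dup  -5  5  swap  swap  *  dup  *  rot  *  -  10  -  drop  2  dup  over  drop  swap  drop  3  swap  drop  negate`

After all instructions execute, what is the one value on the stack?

-3

2      → 2
dup    → 2 2
-5     → 2 2 -5
5      → 2 2 -5 5
swap   → 2 2 5 -5
swap   → 2 2 -5 5
*      → 2 2 -25
dup    → 2 2 -25 -25
*      → 2 2 625
rot    → 2 625 2
*      → 2 1250
-      → -1248
10     → -1248 10
-      → -1258
drop   → (empty)
2      → 2
dup    → 2 2
over   → 2 2 2
drop   → 2 2
swap   → 2 2
drop   → 2
3      → 2 3
swap   → 3 2
drop   → 3
negate → -3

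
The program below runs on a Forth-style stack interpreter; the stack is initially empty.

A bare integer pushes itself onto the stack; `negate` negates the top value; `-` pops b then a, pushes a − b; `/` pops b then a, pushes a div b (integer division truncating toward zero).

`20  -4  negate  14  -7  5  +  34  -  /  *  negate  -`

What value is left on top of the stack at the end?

20     -> [20]
-4     -> [20, -4]
negate -> [20, 4]
14     -> [20, 4, 14]
-7     -> [20, 4, 14, -7]
5      -> [20, 4, 14, -7, 5]
+      -> [20, 4, 14, -2]
34     -> [20, 4, 14, -2, 34]
-      -> [20, 4, 14, -36]
/      -> [20, 4, 0]
*      -> [20, 0]
negate -> [20, 0]
-      -> [20]

20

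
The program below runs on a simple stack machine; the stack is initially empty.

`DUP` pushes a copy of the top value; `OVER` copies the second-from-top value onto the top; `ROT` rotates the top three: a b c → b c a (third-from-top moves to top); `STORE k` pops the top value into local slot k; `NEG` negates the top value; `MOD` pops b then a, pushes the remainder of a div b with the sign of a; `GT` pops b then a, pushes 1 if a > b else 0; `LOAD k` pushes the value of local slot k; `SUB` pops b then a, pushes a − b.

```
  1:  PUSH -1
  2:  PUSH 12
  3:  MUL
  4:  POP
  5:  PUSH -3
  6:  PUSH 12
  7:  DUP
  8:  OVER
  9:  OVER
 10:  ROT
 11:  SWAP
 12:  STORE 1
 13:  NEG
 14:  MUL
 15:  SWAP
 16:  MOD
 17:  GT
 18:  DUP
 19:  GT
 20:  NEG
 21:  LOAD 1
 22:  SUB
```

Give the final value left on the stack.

-12

PUSH -1 → -1
PUSH 12 → -1 12
MUL     → -12
POP     → (empty)
PUSH -3 → -3
PUSH 12 → -3 12
DUP     → -3 12 12
OVER    → -3 12 12 12
OVER    → -3 12 12 12 12
ROT     → -3 12 12 12 12
SWAP    → -3 12 12 12 12
STORE 1 → -3 12 12 12
NEG     → -3 12 12 -12
MUL     → -3 12 -144
SWAP    → -3 -144 12
MOD     → -3 0
GT      → 0
DUP     → 0 0
GT      → 0
NEG     → 0
LOAD 1  → 0 12
SUB     → -12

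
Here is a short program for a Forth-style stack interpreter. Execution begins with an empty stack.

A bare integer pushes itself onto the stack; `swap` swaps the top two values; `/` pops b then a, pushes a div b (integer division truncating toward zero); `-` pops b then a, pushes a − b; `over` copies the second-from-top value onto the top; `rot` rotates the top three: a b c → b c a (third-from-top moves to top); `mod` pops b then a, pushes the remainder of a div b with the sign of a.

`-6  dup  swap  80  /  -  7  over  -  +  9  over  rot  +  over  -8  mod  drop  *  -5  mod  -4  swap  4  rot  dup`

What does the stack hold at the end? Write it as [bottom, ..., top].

[1, 4, -4, -4]

-6   → [-6]
dup  → [-6, -6]
swap → [-6, -6]
80   → [-6, -6, 80]
/    → [-6, 0]
-    → [-6]
7    → [-6, 7]
over → [-6, 7, -6]
-    → [-6, 13]
+    → [7]
9    → [7, 9]
over → [7, 9, 7]
rot  → [9, 7, 7]
+    → [9, 14]
over → [9, 14, 9]
-8   → [9, 14, 9, -8]
mod  → [9, 14, 1]
drop → [9, 14]
*    → [126]
-5   → [126, -5]
mod  → [1]
-4   → [1, -4]
swap → [-4, 1]
4    → [-4, 1, 4]
rot  → [1, 4, -4]
dup  → [1, 4, -4, -4]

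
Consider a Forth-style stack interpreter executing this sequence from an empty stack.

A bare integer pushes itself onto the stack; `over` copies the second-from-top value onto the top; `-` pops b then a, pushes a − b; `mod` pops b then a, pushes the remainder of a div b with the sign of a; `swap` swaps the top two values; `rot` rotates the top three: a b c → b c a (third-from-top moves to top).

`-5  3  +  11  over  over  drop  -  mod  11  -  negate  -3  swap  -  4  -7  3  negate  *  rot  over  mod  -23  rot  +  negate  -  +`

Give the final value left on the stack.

-14

-5     -> [-5]
3      -> [-5, 3]
+      -> [-2]
11     -> [-2, 11]
over   -> [-2, 11, -2]
over   -> [-2, 11, -2, 11]
drop   -> [-2, 11, -2]
-      -> [-2, 13]
mod    -> [-2]
11     -> [-2, 11]
-      -> [-13]
negate -> [13]
-3     -> [13, -3]
swap   -> [-3, 13]
-      -> [-16]
4      -> [-16, 4]
-7     -> [-16, 4, -7]
3      -> [-16, 4, -7, 3]
negate -> [-16, 4, -7, -3]
*      -> [-16, 4, 21]
rot    -> [4, 21, -16]
over   -> [4, 21, -16, 21]
mod    -> [4, 21, -16]
-23    -> [4, 21, -16, -23]
rot    -> [4, -16, -23, 21]
+      -> [4, -16, -2]
negate -> [4, -16, 2]
-      -> [4, -18]
+      -> [-14]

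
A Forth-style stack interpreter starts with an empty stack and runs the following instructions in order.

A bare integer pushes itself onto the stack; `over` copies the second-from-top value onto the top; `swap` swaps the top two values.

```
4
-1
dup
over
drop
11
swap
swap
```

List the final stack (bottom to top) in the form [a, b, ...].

4     4
-1    4 -1
dup   4 -1 -1
over  4 -1 -1 -1
drop  4 -1 -1
11    4 -1 -1 11
swap  4 -1 11 -1
swap  4 -1 -1 11

[4, -1, -1, 11]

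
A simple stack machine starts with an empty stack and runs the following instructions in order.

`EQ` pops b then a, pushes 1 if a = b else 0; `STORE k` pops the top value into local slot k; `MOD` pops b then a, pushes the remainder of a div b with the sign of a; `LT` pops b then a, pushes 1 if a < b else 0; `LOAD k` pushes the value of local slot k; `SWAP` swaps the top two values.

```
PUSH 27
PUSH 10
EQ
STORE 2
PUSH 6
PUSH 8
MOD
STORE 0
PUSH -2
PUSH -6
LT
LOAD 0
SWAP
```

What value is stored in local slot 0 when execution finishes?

PUSH 27  [27]
PUSH 10  [27, 10]
EQ       [0]
STORE 2  []
PUSH 6   [6]
PUSH 8   [6, 8]
MOD      [6]
STORE 0  []
PUSH -2  [-2]
PUSH -6  [-2, -6]
LT       [0]
LOAD 0   [0, 6]
SWAP     [6, 0]

6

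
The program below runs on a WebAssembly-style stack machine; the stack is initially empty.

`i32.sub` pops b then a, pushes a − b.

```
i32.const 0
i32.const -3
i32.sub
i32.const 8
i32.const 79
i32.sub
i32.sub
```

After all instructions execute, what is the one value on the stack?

74

i32.const 0  -> [0]
i32.const -3 -> [0, -3]
i32.sub      -> [3]
i32.const 8  -> [3, 8]
i32.const 79 -> [3, 8, 79]
i32.sub      -> [3, -71]
i32.sub      -> [74]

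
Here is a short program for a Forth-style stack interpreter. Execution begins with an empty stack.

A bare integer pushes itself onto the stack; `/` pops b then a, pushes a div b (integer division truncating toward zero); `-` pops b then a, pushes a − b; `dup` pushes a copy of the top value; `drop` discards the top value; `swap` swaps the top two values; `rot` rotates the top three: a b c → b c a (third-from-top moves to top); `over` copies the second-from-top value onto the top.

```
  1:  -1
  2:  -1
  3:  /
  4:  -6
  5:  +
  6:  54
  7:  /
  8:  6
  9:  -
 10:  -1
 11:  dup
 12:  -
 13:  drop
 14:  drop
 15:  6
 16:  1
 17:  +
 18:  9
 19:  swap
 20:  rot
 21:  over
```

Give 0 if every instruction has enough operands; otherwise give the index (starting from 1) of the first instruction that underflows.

-1   : -1
-1   : -1 -1
/    : 1
-6   : 1 -6
+    : -5
54   : -5 54
/    : 0
6    : 0 6
-    : -6
-1   : -6 -1
dup  : -6 -1 -1
-    : -6 0
drop : -6
drop : (empty)
6    : 6
1    : 6 1
+    : 7
9    : 7 9
swap : 9 7
rot  — needs 3 operands, stack has 2 → underflow

20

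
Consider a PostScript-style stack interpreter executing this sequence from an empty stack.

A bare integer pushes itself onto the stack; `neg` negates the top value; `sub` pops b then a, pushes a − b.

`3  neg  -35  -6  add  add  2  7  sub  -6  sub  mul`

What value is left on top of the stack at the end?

3   → [3]
neg → [-3]
-35 → [-3, -35]
-6  → [-3, -35, -6]
add → [-3, -41]
add → [-44]
2   → [-44, 2]
7   → [-44, 2, 7]
sub → [-44, -5]
-6  → [-44, -5, -6]
sub → [-44, 1]
mul → [-44]

-44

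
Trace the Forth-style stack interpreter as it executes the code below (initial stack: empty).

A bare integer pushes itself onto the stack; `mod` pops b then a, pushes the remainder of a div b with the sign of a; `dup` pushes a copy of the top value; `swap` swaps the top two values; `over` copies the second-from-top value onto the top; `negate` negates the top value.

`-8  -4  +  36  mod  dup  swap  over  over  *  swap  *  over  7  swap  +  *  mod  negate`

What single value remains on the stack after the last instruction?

12

-8     → [-8]
-4     → [-8, -4]
+      → [-12]
36     → [-12, 36]
mod    → [-12]
dup    → [-12, -12]
swap   → [-12, -12]
over   → [-12, -12, -12]
over   → [-12, -12, -12, -12]
*      → [-12, -12, 144]
swap   → [-12, 144, -12]
*      → [-12, -1728]
over   → [-12, -1728, -12]
7      → [-12, -1728, -12, 7]
swap   → [-12, -1728, 7, -12]
+      → [-12, -1728, -5]
*      → [-12, 8640]
mod    → [-12]
negate → [12]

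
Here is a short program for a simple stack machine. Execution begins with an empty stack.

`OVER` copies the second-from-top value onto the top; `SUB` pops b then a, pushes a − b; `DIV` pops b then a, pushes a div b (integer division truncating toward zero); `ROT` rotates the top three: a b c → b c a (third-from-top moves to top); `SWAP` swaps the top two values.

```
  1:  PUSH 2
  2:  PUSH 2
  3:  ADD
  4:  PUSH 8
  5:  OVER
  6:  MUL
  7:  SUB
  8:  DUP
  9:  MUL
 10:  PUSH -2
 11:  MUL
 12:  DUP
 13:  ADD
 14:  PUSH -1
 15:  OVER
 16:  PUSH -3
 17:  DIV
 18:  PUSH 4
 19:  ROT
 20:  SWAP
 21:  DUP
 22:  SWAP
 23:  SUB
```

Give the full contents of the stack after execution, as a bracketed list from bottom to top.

[-3136, 1045, -1, 0]

PUSH 2   [2]
PUSH 2   [2, 2]
ADD      [4]
PUSH 8   [4, 8]
OVER     [4, 8, 4]
MUL      [4, 32]
SUB      [-28]
DUP      [-28, -28]
MUL      [784]
PUSH -2  [784, -2]
MUL      [-1568]
DUP      [-1568, -1568]
ADD      [-3136]
PUSH -1  [-3136, -1]
OVER     [-3136, -1, -3136]
PUSH -3  [-3136, -1, -3136, -3]
DIV      [-3136, -1, 1045]
PUSH 4   [-3136, -1, 1045, 4]
ROT      [-3136, 1045, 4, -1]
SWAP     [-3136, 1045, -1, 4]
DUP      [-3136, 1045, -1, 4, 4]
SWAP     [-3136, 1045, -1, 4, 4]
SUB      [-3136, 1045, -1, 0]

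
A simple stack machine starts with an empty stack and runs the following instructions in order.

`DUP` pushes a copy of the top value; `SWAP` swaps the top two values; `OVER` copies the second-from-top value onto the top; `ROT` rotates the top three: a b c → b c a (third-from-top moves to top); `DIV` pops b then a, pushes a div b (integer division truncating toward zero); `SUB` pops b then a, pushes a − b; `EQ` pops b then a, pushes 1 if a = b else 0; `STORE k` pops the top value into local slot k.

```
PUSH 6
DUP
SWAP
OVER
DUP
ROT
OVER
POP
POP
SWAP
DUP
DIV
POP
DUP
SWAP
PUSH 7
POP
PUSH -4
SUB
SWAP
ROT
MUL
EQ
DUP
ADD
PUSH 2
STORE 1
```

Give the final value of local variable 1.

PUSH 6   6
DUP      6 6
SWAP     6 6
OVER     6 6 6
DUP      6 6 6 6
ROT      6 6 6 6
OVER     6 6 6 6 6
POP      6 6 6 6
POP      6 6 6
SWAP     6 6 6
DUP      6 6 6 6
DIV      6 6 1
POP      6 6
DUP      6 6 6
SWAP     6 6 6
PUSH 7   6 6 6 7
POP      6 6 6
PUSH -4  6 6 6 -4
SUB      6 6 10
SWAP     6 10 6
ROT      10 6 6
MUL      10 36
EQ       0
DUP      0 0
ADD      0
PUSH 2   0 2
STORE 1  0

2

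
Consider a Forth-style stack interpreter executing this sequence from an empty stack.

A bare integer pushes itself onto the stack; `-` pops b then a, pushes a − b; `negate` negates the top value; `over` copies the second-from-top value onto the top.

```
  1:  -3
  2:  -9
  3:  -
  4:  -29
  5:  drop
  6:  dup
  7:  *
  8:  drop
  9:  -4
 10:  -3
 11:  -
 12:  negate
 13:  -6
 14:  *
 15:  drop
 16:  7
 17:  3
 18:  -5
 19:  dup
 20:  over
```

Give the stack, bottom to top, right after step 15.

-3     → -3
-9     → -3 -9
-      → 6
-29    → 6 -29
drop   → 6
dup    → 6 6
*      → 36
drop   → (empty)
-4     → -4
-3     → -4 -3
-      → -1
negate → 1
-6     → 1 -6
*      → -6
drop   → (empty)

[]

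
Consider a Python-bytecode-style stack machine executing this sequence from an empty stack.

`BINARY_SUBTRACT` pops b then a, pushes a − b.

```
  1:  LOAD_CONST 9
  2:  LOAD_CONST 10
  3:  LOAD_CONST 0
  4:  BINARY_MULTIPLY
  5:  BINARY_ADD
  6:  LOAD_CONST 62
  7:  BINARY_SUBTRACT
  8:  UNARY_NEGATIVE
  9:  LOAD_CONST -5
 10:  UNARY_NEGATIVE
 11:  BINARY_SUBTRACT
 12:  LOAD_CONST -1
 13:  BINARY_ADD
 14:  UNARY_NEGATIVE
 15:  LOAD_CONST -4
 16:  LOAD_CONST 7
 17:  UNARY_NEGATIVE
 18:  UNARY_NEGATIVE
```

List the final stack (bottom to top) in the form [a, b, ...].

[-47, -4, 7]

LOAD_CONST 9    -> [9]
LOAD_CONST 10   -> [9, 10]
LOAD_CONST 0    -> [9, 10, 0]
BINARY_MULTIPLY -> [9, 0]
BINARY_ADD      -> [9]
LOAD_CONST 62   -> [9, 62]
BINARY_SUBTRACT -> [-53]
UNARY_NEGATIVE  -> [53]
LOAD_CONST -5   -> [53, -5]
UNARY_NEGATIVE  -> [53, 5]
BINARY_SUBTRACT -> [48]
LOAD_CONST -1   -> [48, -1]
BINARY_ADD      -> [47]
UNARY_NEGATIVE  -> [-47]
LOAD_CONST -4   -> [-47, -4]
LOAD_CONST 7    -> [-47, -4, 7]
UNARY_NEGATIVE  -> [-47, -4, -7]
UNARY_NEGATIVE  -> [-47, -4, 7]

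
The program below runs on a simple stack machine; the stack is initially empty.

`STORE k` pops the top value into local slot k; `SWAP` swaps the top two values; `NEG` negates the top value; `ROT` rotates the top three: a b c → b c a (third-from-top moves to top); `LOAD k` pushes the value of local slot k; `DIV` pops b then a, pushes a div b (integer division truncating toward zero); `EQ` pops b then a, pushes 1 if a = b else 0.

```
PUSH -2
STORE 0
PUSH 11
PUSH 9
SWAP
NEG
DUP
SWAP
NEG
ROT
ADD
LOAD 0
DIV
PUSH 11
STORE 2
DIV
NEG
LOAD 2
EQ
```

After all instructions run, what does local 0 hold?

PUSH -2 : [-2]
STORE 0 : []
PUSH 11 : [11]
PUSH 9  : [11, 9]
SWAP    : [9, 11]
NEG     : [9, -11]
DUP     : [9, -11, -11]
SWAP    : [9, -11, -11]
NEG     : [9, -11, 11]
ROT     : [-11, 11, 9]
ADD     : [-11, 20]
LOAD 0  : [-11, 20, -2]
DIV     : [-11, -10]
PUSH 11 : [-11, -10, 11]
STORE 2 : [-11, -10]
DIV     : [1]
NEG     : [-1]
LOAD 2  : [-1, 11]
EQ      : [0]

-2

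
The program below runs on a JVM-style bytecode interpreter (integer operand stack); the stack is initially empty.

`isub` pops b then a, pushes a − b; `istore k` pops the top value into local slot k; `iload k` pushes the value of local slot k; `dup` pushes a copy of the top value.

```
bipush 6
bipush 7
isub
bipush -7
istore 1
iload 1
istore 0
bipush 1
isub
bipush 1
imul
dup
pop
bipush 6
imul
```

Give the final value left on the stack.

-12

bipush 6  : [6]
bipush 7  : [6, 7]
isub      : [-1]
bipush -7 : [-1, -7]
istore 1  : [-1]
iload 1   : [-1, -7]
istore 0  : [-1]
bipush 1  : [-1, 1]
isub      : [-2]
bipush 1  : [-2, 1]
imul      : [-2]
dup       : [-2, -2]
pop       : [-2]
bipush 6  : [-2, 6]
imul      : [-12]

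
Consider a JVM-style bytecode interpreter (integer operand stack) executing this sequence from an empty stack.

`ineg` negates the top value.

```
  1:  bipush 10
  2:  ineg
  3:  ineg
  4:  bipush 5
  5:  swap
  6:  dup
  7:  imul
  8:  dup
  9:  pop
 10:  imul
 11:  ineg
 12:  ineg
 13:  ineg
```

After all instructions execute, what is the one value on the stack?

bipush 10 → [10]
ineg      → [-10]
ineg      → [10]
bipush 5  → [10, 5]
swap      → [5, 10]
dup       → [5, 10, 10]
imul      → [5, 100]
dup       → [5, 100, 100]
pop       → [5, 100]
imul      → [500]
ineg      → [-500]
ineg      → [500]
ineg      → [-500]

-500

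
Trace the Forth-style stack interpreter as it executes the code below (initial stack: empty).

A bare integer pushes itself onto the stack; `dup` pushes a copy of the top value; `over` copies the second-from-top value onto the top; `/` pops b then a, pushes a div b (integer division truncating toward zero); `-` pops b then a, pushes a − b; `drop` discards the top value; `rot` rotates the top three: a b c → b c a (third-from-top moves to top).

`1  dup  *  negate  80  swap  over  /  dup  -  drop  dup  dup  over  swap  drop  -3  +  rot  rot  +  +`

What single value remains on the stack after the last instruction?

237

1      : 1
dup    : 1 1
*      : 1
negate : -1
80     : -1 80
swap   : 80 -1
over   : 80 -1 80
/      : 80 0
dup    : 80 0 0
-      : 80 0
drop   : 80
dup    : 80 80
dup    : 80 80 80
over   : 80 80 80 80
swap   : 80 80 80 80
drop   : 80 80 80
-3     : 80 80 80 -3
+      : 80 80 77
rot    : 80 77 80
rot    : 77 80 80
+      : 77 160
+      : 237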